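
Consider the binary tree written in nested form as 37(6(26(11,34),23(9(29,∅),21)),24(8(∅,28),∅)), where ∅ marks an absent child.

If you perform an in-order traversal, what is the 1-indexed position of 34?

3

In-order visits the left subtree, then the node, then the right subtree.
At 37: go left to 6.
  At 6: go left to 26.
    At 26: go left to 11.
      11 is a leaf — visit 11.
    Visit 26.
    At 26: go right to 34.
      34 is a leaf — visit 34.
  Visit 6.
  At 6: go right to 23.
    At 23: go left to 9.
      At 9: go left to 29.
        29 is a leaf — visit 29.
      Visit 9.
      At 9: no right child.
    Visit 23.
    At 23: go right to 21.
      21 is a leaf — visit 21.
Visit 37.
At 37: go right to 24.
  At 24: go left to 8.
    At 8: no left child.
    Visit 8.
    At 8: go right to 28.
      28 is a leaf — visit 28.
  Visit 24.
  At 24: no right child.
Full in-order sequence: 11, 26, 34, 6, 29, 9, 23, 21, 37, 8, 28, 24.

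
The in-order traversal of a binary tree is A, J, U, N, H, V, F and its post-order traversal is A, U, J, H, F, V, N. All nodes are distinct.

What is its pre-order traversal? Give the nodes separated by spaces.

The last element of post-order is the root; it splits in-order into left and right subtrees.
Root N: left subtree has 3 nodes {A, J, U}, right has 3 {H, V, F}.
  Root J: left subtree has 1 node {A}, right has 1 {U}.
  Root V: left subtree has 1 node {H}, right has 1 {F}.

N J A U V H F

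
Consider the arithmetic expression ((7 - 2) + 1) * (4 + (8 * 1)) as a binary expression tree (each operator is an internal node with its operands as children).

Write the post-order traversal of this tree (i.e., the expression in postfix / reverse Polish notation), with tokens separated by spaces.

7 2 - 1 + 4 8 1 * + *

Post-order on an expression tree gives postfix notation: for each operator, emit left operand, right operand, then the operator.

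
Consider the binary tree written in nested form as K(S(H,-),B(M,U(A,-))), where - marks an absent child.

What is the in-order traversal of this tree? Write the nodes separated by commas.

In-order visits the left subtree, then the node, then the right subtree.
At K: go left to S.
  At S: go left to H.
    H is a leaf — visit H.
  Visit S.
  At S: no right child.
Visit K.
At K: go right to B.
  At B: go left to M.
    M is a leaf — visit M.
  Visit B.
  At B: go right to U.
    At U: go left to A.
      A is a leaf — visit A.
    Visit U.
    At U: no right child.

H, S, K, M, B, A, U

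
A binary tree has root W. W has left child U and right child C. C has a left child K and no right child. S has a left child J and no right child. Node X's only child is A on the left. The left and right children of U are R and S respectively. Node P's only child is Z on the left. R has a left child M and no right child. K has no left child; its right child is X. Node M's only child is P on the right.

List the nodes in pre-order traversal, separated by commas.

Pre-order visits the node, then its left subtree, then its right subtree.
Visit W.
At W: go left to U.
  Visit U.
  At U: go left to R.
    Visit R.
    At R: go left to M.
      Visit M.
      At M: no left child.
      At M: go right to P.
        Visit P.
        At P: go left to Z.
          Z is a leaf — visit Z.
        At P: no right child.
    At R: no right child.
  At U: go right to S.
    Visit S.
    At S: go left to J.
      J is a leaf — visit J.
    At S: no right child.
At W: go right to C.
  Visit C.
  At C: go left to K.
    Visit K.
    At K: no left child.
    At K: go right to X.
      Visit X.
      At X: go left to A.
        A is a leaf — visit A.
      At X: no right child.
  At C: no right child.

W, U, R, M, P, Z, S, J, C, K, X, A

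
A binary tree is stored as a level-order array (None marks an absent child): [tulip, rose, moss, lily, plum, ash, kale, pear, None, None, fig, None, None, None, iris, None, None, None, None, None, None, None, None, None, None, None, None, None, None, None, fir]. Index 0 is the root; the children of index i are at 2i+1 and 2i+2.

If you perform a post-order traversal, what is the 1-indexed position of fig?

3

Post-order visits the left subtree, then the right subtree, then the node.
At tulip: go left to rose.
  At rose: go left to lily.
    At lily: go left to pear.
      pear is a leaf — visit pear.
    At lily: no right child.
    Visit lily.
  At rose: go right to plum.
    At plum: no left child.
    At plum: go right to fig.
      fig is a leaf — visit fig.
    Visit plum.
  Visit rose.
At tulip: go right to moss.
  At moss: go left to ash.
    ash is a leaf — visit ash.
  At moss: go right to kale.
    At kale: no left child.
    At kale: go right to iris.
      At iris: no left child.
      At iris: go right to fir.
        fir is a leaf — visit fir.
      Visit iris.
    Visit kale.
  Visit moss.
Visit tulip.
Full post-order sequence: pear, lily, fig, plum, rose, ash, fir, iris, kale, moss, tulip.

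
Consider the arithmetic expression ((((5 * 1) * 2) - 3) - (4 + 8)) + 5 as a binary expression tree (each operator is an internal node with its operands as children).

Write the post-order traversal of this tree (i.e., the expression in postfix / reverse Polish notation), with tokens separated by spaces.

5 1 * 2 * 3 - 4 8 + - 5 +

Post-order on an expression tree gives postfix notation: for each operator, emit left operand, right operand, then the operator.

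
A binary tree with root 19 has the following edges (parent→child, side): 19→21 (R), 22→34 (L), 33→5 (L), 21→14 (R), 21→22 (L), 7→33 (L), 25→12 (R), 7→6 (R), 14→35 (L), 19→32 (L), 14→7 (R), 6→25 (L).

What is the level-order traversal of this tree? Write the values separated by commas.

Level-order visits nodes level by level from the root, left to right within each level.
Level 0: 19
Level 1: 32, 21
Level 2: 22, 14
Level 3: 34, 35, 7
Level 4: 33, 6
Level 5: 5, 25
Level 6: 12

19, 32, 21, 22, 14, 34, 35, 7, 33, 6, 5, 25, 12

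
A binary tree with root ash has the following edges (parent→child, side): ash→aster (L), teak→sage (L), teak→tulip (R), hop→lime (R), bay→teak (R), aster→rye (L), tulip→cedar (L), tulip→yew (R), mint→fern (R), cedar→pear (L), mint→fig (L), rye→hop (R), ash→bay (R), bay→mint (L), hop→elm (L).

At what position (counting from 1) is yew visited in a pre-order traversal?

16

Pre-order visits the node, then its left subtree, then its right subtree.
Visit ash.
At ash: go left to aster.
  Visit aster.
  At aster: go left to rye.
    Visit rye.
    At rye: no left child.
    At rye: go right to hop.
      Visit hop.
      At hop: go left to elm.
        elm is a leaf — visit elm.
      At hop: go right to lime.
        lime is a leaf — visit lime.
  At aster: no right child.
At ash: go right to bay.
  Visit bay.
  At bay: go left to mint.
    Visit mint.
    At mint: go left to fig.
      fig is a leaf — visit fig.
    At mint: go right to fern.
      fern is a leaf — visit fern.
  At bay: go right to teak.
    Visit teak.
    At teak: go left to sage.
      sage is a leaf — visit sage.
    At teak: go right to tulip.
      Visit tulip.
      At tulip: go left to cedar.
        Visit cedar.
        At cedar: go left to pear.
          pear is a leaf — visit pear.
        At cedar: no right child.
      At tulip: go right to yew.
        yew is a leaf — visit yew.
Full pre-order sequence: ash, aster, rye, hop, elm, lime, bay, mint, fig, fern, teak, sage, tulip, cedar, pear, yew.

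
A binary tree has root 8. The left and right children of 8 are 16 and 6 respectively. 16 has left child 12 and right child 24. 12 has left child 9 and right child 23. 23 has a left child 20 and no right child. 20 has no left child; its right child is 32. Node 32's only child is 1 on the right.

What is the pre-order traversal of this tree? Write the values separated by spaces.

8 16 12 9 23 20 32 1 24 6

Pre-order visits the node, then its left subtree, then its right subtree.
Visit 8.
At 8: go left to 16.
  Visit 16.
  At 16: go left to 12.
    Visit 12.
    At 12: go left to 9.
      9 is a leaf — visit 9.
    At 12: go right to 23.
      Visit 23.
      At 23: go left to 20.
        Visit 20.
        At 20: no left child.
        At 20: go right to 32.
          Visit 32.
          At 32: no left child.
          At 32: go right to 1.
            1 is a leaf — visit 1.
      At 23: no right child.
  At 16: go right to 24.
    24 is a leaf — visit 24.
At 8: go right to 6.
  6 is a leaf — visit 6.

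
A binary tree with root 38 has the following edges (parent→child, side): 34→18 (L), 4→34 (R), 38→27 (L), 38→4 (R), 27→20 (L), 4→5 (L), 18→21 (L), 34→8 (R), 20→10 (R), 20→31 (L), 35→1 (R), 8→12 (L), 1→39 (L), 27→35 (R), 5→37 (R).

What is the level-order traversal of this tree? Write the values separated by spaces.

Level-order visits nodes level by level from the root, left to right within each level.
Level 0: 38
Level 1: 27, 4
Level 2: 20, 35, 5, 34
Level 3: 31, 10, 1, 37, 18, 8
Level 4: 39, 21, 12

38 27 4 20 35 5 34 31 10 1 37 18 8 39 21 12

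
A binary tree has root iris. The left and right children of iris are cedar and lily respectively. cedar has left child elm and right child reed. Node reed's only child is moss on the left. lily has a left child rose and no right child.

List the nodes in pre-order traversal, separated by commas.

iris, cedar, elm, reed, moss, lily, rose

Pre-order visits the node, then its left subtree, then its right subtree.
Visit iris.
At iris: go left to cedar.
  Visit cedar.
  At cedar: go left to elm.
    elm is a leaf — visit elm.
  At cedar: go right to reed.
    Visit reed.
    At reed: go left to moss.
      moss is a leaf — visit moss.
    At reed: no right child.
At iris: go right to lily.
  Visit lily.
  At lily: go left to rose.
    rose is a leaf — visit rose.
  At lily: no right child.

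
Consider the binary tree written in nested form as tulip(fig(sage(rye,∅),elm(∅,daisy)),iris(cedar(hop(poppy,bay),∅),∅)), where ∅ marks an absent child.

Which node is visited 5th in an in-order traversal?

daisy

In-order visits the left subtree, then the node, then the right subtree.
At tulip: go left to fig.
  At fig: go left to sage.
    At sage: go left to rye.
      rye is a leaf — visit rye.
    Visit sage.
    At sage: no right child.
  Visit fig.
  At fig: go right to elm.
    At elm: no left child.
    Visit elm.
    At elm: go right to daisy.
      daisy is a leaf — visit daisy.
Visit tulip.
At tulip: go right to iris.
  At iris: go left to cedar.
    At cedar: go left to hop.
      At hop: go left to poppy.
        poppy is a leaf — visit poppy.
      Visit hop.
      At hop: go right to bay.
        bay is a leaf — visit bay.
    Visit cedar.
    At cedar: no right child.
  Visit iris.
  At iris: no right child.
Full in-order sequence: rye, sage, fig, elm, daisy, tulip, poppy, hop, bay, cedar, iris.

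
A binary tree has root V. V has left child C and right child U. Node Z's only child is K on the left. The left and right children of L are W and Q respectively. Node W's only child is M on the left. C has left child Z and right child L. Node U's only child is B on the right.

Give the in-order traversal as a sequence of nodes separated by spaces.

In-order visits the left subtree, then the node, then the right subtree.
At V: go left to C.
  At C: go left to Z.
    At Z: go left to K.
      K is a leaf — visit K.
    Visit Z.
    At Z: no right child.
  Visit C.
  At C: go right to L.
    At L: go left to W.
      At W: go left to M.
        M is a leaf — visit M.
      Visit W.
      At W: no right child.
    Visit L.
    At L: go right to Q.
      Q is a leaf — visit Q.
Visit V.
At V: go right to U.
  At U: no left child.
  Visit U.
  At U: go right to B.
    B is a leaf — visit B.

K Z C M W L Q V U B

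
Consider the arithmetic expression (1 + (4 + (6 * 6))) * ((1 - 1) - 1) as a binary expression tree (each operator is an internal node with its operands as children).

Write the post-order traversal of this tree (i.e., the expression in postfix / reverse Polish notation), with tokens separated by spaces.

Post-order on an expression tree gives postfix notation: for each operator, emit left operand, right operand, then the operator.

1 4 6 6 * + + 1 1 - 1 - *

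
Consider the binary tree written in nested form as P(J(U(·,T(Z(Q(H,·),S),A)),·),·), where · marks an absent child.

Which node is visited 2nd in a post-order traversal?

Post-order visits the left subtree, then the right subtree, then the node.
At P: go left to J.
  At J: go left to U.
    At U: no left child.
    At U: go right to T.
      At T: go left to Z.
        At Z: go left to Q.
          At Q: go left to H.
            H is a leaf — visit H.
          At Q: no right child.
          Visit Q.
        At Z: go right to S.
          S is a leaf — visit S.
        Visit Z.
      At T: go right to A.
        A is a leaf — visit A.
      Visit T.
    Visit U.
  At J: no right child.
  Visit J.
At P: no right child.
Visit P.
Full post-order sequence: H, Q, S, Z, A, T, U, J, P.

Q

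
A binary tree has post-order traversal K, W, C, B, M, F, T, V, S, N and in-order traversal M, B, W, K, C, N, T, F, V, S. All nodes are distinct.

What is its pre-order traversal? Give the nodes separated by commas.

N, M, B, C, W, K, S, V, T, F

The last element of post-order is the root; it splits in-order into left and right subtrees.
Root N: left subtree has 5 nodes {M, B, W, K, C}, right has 4 {T, F, V, S}.
  Root M: left subtree has 0 nodes { }, right has 4 {B, W, K, C}.
    Root B: left subtree has 0 nodes { }, right has 3 {W, K, C}.
      Root C: left subtree has 2 nodes {W, K}, right has 0 { }.
        Root W: left subtree has 0 nodes { }, right has 1 {K}.
  Root S: left subtree has 3 nodes {T, F, V}, right has 0 { }.
    Root V: left subtree has 2 nodes {T, F}, right has 0 { }.
      Root T: left subtree has 0 nodes { }, right has 1 {F}.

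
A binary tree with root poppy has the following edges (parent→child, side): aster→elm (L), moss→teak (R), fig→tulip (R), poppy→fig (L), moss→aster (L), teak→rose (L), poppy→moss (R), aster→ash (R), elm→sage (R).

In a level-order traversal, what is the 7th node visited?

elm

Level-order visits nodes level by level from the root, left to right within each level.
Level 0: poppy
Level 1: fig, moss
Level 2: tulip, aster, teak
Level 3: elm, ash, rose
Level 4: sage
Full level-order sequence: poppy, fig, moss, tulip, aster, teak, elm, ash, rose, sage.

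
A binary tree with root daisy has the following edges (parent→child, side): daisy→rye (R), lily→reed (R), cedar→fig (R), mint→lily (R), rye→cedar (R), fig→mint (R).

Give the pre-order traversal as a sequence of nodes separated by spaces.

Pre-order visits the node, then its left subtree, then its right subtree.
Visit daisy.
At daisy: no left child.
At daisy: go right to rye.
  Visit rye.
  At rye: no left child.
  At rye: go right to cedar.
    Visit cedar.
    At cedar: no left child.
    At cedar: go right to fig.
      Visit fig.
      At fig: no left child.
      At fig: go right to mint.
        Visit mint.
        At mint: no left child.
        At mint: go right to lily.
          Visit lily.
          At lily: no left child.
          At lily: go right to reed.
            reed is a leaf — visit reed.

daisy rye cedar fig mint lily reed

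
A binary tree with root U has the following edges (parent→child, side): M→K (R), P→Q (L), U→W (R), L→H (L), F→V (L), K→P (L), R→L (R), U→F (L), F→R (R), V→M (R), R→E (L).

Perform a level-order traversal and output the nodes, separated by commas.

U, F, W, V, R, M, E, L, K, H, P, Q

Level-order visits nodes level by level from the root, left to right within each level.
Level 0: U
Level 1: F, W
Level 2: V, R
Level 3: M, E, L
Level 4: K, H
Level 5: P
Level 6: Q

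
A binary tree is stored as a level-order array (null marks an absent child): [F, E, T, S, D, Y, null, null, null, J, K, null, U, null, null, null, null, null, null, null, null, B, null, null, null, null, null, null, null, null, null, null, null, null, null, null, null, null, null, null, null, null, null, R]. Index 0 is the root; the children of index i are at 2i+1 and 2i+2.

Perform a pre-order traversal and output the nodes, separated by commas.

Pre-order visits the node, then its left subtree, then its right subtree.
Visit F.
At F: go left to E.
  Visit E.
  At E: go left to S.
    S is a leaf — visit S.
  At E: go right to D.
    Visit D.
    At D: go left to J.
      J is a leaf — visit J.
    At D: go right to K.
      Visit K.
      At K: go left to B.
        Visit B.
        At B: go left to R.
          R is a leaf — visit R.
        At B: no right child.
      At K: no right child.
At F: go right to T.
  Visit T.
  At T: go left to Y.
    Visit Y.
    At Y: no left child.
    At Y: go right to U.
      U is a leaf — visit U.
  At T: no right child.

F, E, S, D, J, K, B, R, T, Y, U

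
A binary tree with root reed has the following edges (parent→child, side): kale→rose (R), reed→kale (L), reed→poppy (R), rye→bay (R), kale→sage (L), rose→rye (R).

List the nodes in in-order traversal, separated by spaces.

sage kale rose rye bay reed poppy

In-order visits the left subtree, then the node, then the right subtree.
At reed: go left to kale.
  At kale: go left to sage.
    sage is a leaf — visit sage.
  Visit kale.
  At kale: go right to rose.
    At rose: no left child.
    Visit rose.
    At rose: go right to rye.
      At rye: no left child.
      Visit rye.
      At rye: go right to bay.
        bay is a leaf — visit bay.
Visit reed.
At reed: go right to poppy.
  poppy is a leaf — visit poppy.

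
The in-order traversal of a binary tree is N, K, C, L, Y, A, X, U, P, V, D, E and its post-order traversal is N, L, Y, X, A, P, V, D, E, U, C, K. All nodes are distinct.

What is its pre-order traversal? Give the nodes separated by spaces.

K N C U A Y L X E D V P

The last element of post-order is the root; it splits in-order into left and right subtrees.
Root K: left subtree has 1 node {N}, right has 10 {C, L, Y, A, X, U, P, V, D, E}.
  Root C: left subtree has 0 nodes { }, right has 9 {L, Y, A, X, U, P, V, D, E}.
    Root U: left subtree has 4 nodes {L, Y, A, X}, right has 4 {P, V, D, E}.
      Root A: left subtree has 2 nodes {L, Y}, right has 1 {X}.
        Root Y: left subtree has 1 node {L}, right has 0 { }.
      Root E: left subtree has 3 nodes {P, V, D}, right has 0 { }.
        Root D: left subtree has 2 nodes {P, V}, right has 0 { }.
          Root V: left subtree has 1 node {P}, right has 0 { }.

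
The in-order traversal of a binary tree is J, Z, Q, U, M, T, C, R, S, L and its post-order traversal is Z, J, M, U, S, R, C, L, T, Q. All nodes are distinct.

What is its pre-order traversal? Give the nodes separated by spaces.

Q J Z T U M L C R S

The last element of post-order is the root; it splits in-order into left and right subtrees.
Root Q: left subtree has 2 nodes {J, Z}, right has 7 {U, M, T, C, R, S, L}.
  Root J: left subtree has 0 nodes { }, right has 1 {Z}.
  Root T: left subtree has 2 nodes {U, M}, right has 4 {C, R, S, L}.
    Root U: left subtree has 0 nodes { }, right has 1 {M}.
    Root L: left subtree has 3 nodes {C, R, S}, right has 0 { }.
      Root C: left subtree has 0 nodes { }, right has 2 {R, S}.
        Root R: left subtree has 0 nodes { }, right has 1 {S}.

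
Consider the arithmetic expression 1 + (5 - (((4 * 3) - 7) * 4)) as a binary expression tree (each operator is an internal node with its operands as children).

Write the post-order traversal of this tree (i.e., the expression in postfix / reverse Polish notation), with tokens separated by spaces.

1 5 4 3 * 7 - 4 * - +

Post-order on an expression tree gives postfix notation: for each operator, emit left operand, right operand, then the operator.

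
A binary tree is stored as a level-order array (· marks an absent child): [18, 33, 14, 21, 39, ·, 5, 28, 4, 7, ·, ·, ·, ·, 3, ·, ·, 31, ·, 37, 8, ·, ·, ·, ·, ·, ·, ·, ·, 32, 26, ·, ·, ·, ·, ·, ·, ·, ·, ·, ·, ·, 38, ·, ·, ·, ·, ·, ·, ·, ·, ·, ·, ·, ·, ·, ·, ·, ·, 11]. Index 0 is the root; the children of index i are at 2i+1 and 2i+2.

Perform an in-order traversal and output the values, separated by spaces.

In-order visits the left subtree, then the node, then the right subtree.
At 18: go left to 33.
  At 33: go left to 21.
    At 21: go left to 28.
      28 is a leaf — visit 28.
    Visit 21.
    At 21: go right to 4.
      At 4: go left to 31.
        31 is a leaf — visit 31.
      Visit 4.
      At 4: no right child.
  Visit 33.
  At 33: go right to 39.
    At 39: go left to 7.
      At 7: go left to 37.
        37 is a leaf — visit 37.
      Visit 7.
      At 7: go right to 8.
        At 8: no left child.
        Visit 8.
        At 8: go right to 38.
          38 is a leaf — visit 38.
    Visit 39.
    At 39: no right child.
Visit 18.
At 18: go right to 14.
  At 14: no left child.
  Visit 14.
  At 14: go right to 5.
    At 5: no left child.
    Visit 5.
    At 5: go right to 3.
      At 3: go left to 32.
        At 32: go left to 11.
          11 is a leaf — visit 11.
        Visit 32.
        At 32: no right child.
      Visit 3.
      At 3: go right to 26.
        26 is a leaf — visit 26.

28 21 31 4 33 37 7 8 38 39 18 14 5 11 32 3 26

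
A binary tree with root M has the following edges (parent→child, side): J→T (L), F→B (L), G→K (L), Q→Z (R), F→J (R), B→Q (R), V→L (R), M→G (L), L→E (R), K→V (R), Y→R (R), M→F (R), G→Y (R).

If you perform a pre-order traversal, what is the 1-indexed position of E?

Pre-order visits the node, then its left subtree, then its right subtree.
Visit M.
At M: go left to G.
  Visit G.
  At G: go left to K.
    Visit K.
    At K: no left child.
    At K: go right to V.
      Visit V.
      At V: no left child.
      At V: go right to L.
        Visit L.
        At L: no left child.
        At L: go right to E.
          E is a leaf — visit E.
  At G: go right to Y.
    Visit Y.
    At Y: no left child.
    At Y: go right to R.
      R is a leaf — visit R.
At M: go right to F.
  Visit F.
  At F: go left to B.
    Visit B.
    At B: no left child.
    At B: go right to Q.
      Visit Q.
      At Q: no left child.
      At Q: go right to Z.
        Z is a leaf — visit Z.
  At F: go right to J.
    Visit J.
    At J: go left to T.
      T is a leaf — visit T.
    At J: no right child.
Full pre-order sequence: M, G, K, V, L, E, Y, R, F, B, Q, Z, J, T.

6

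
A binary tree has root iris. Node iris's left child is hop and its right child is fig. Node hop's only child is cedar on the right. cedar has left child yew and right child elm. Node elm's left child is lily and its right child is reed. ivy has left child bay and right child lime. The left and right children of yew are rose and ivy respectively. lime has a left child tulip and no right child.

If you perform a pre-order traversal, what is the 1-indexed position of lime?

8

Pre-order visits the node, then its left subtree, then its right subtree.
Visit iris.
At iris: go left to hop.
  Visit hop.
  At hop: no left child.
  At hop: go right to cedar.
    Visit cedar.
    At cedar: go left to yew.
      Visit yew.
      At yew: go left to rose.
        rose is a leaf — visit rose.
      At yew: go right to ivy.
        Visit ivy.
        At ivy: go left to bay.
          bay is a leaf — visit bay.
        At ivy: go right to lime.
          Visit lime.
          At lime: go left to tulip.
            tulip is a leaf — visit tulip.
          At lime: no right child.
    At cedar: go right to elm.
      Visit elm.
      At elm: go left to lily.
        lily is a leaf — visit lily.
      At elm: go right to reed.
        reed is a leaf — visit reed.
At iris: go right to fig.
  fig is a leaf — visit fig.
Full pre-order sequence: iris, hop, cedar, yew, rose, ivy, bay, lime, tulip, elm, lily, reed, fig.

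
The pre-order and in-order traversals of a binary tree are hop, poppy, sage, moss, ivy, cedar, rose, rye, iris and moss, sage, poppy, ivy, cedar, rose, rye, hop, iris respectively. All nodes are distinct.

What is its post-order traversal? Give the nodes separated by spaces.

moss sage rye rose cedar ivy poppy iris hop

The first element of pre-order is the root; it splits in-order into left and right subtrees.
Root hop: left subtree has 7 nodes {moss, sage, poppy, ivy, cedar, rose, rye}, right has 1 {iris}.
  Root poppy: left subtree has 2 nodes {moss, sage}, right has 4 {ivy, cedar, rose, rye}.
    Root sage: left subtree has 1 node {moss}, right has 0 { }.
    Root ivy: left subtree has 0 nodes { }, right has 3 {cedar, rose, rye}.
      Root cedar: left subtree has 0 nodes { }, right has 2 {rose, rye}.
        Root rose: left subtree has 0 nodes { }, right has 1 {rye}.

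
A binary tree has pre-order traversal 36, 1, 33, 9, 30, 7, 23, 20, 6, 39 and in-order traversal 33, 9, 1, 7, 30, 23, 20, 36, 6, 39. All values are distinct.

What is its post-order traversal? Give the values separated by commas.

The first element of pre-order is the root; it splits in-order into left and right subtrees.
Root 36: left subtree has 7 nodes {33, 9, 1, 7, 30, 23, 20}, right has 2 {6, 39}.
  Root 1: left subtree has 2 nodes {33, 9}, right has 4 {7, 30, 23, 20}.
    Root 33: left subtree has 0 nodes { }, right has 1 {9}.
    Root 30: left subtree has 1 node {7}, right has 2 {23, 20}.
      Root 23: left subtree has 0 nodes { }, right has 1 {20}.
  Root 6: left subtree has 0 nodes { }, right has 1 {39}.

9, 33, 7, 20, 23, 30, 1, 39, 6, 36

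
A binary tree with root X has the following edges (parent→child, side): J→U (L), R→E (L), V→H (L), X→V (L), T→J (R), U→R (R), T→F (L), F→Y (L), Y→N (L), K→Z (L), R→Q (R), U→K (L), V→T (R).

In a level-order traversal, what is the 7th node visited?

Y

Level-order visits nodes level by level from the root, left to right within each level.
Level 0: X
Level 1: V
Level 2: H, T
Level 3: F, J
Level 4: Y, U
Level 5: N, K, R
Level 6: Z, E, Q
Full level-order sequence: X, V, H, T, F, J, Y, U, N, K, R, Z, E, Q.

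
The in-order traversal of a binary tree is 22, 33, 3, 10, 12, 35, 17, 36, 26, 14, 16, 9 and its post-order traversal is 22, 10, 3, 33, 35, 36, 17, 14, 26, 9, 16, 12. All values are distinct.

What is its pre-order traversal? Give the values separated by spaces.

12 33 22 3 10 16 26 17 35 36 14 9

The last element of post-order is the root; it splits in-order into left and right subtrees.
Root 12: left subtree has 4 nodes {22, 33, 3, 10}, right has 7 {35, 17, 36, 26, 14, 16, 9}.
  Root 33: left subtree has 1 node {22}, right has 2 {3, 10}.
    Root 3: left subtree has 0 nodes { }, right has 1 {10}.
  Root 16: left subtree has 5 nodes {35, 17, 36, 26, 14}, right has 1 {9}.
    Root 26: left subtree has 3 nodes {35, 17, 36}, right has 1 {14}.
      Root 17: left subtree has 1 node {35}, right has 1 {36}.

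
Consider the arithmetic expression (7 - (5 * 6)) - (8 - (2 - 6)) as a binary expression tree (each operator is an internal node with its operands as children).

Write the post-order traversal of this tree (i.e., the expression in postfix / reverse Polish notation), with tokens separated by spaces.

7 5 6 * - 8 2 6 - - -

Post-order on an expression tree gives postfix notation: for each operator, emit left operand, right operand, then the operator.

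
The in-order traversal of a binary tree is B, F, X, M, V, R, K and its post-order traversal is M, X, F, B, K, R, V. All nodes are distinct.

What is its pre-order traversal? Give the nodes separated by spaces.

The last element of post-order is the root; it splits in-order into left and right subtrees.
Root V: left subtree has 4 nodes {B, F, X, M}, right has 2 {R, K}.
  Root B: left subtree has 0 nodes { }, right has 3 {F, X, M}.
    Root F: left subtree has 0 nodes { }, right has 2 {X, M}.
      Root X: left subtree has 0 nodes { }, right has 1 {M}.
  Root R: left subtree has 0 nodes { }, right has 1 {K}.

V B F X M R K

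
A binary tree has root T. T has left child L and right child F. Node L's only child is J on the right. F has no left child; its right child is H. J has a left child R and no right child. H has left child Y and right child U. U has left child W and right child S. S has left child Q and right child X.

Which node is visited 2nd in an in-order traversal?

In-order visits the left subtree, then the node, then the right subtree.
At T: go left to L.
  At L: no left child.
  Visit L.
  At L: go right to J.
    At J: go left to R.
      R is a leaf — visit R.
    Visit J.
    At J: no right child.
Visit T.
At T: go right to F.
  At F: no left child.
  Visit F.
  At F: go right to H.
    At H: go left to Y.
      Y is a leaf — visit Y.
    Visit H.
    At H: go right to U.
      At U: go left to W.
        W is a leaf — visit W.
      Visit U.
      At U: go right to S.
        At S: go left to Q.
          Q is a leaf — visit Q.
        Visit S.
        At S: go right to X.
          X is a leaf — visit X.
Full in-order sequence: L, R, J, T, F, Y, H, W, U, Q, S, X.

R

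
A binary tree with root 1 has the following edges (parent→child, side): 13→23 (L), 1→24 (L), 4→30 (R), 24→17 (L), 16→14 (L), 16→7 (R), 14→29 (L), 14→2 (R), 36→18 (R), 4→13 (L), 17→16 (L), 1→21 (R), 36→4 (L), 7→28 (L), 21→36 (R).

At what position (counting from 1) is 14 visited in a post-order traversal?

3

Post-order visits the left subtree, then the right subtree, then the node.
At 1: go left to 24.
  At 24: go left to 17.
    At 17: go left to 16.
      At 16: go left to 14.
        At 14: go left to 29.
          29 is a leaf — visit 29.
        At 14: go right to 2.
          2 is a leaf — visit 2.
        Visit 14.
      At 16: go right to 7.
        At 7: go left to 28.
          28 is a leaf — visit 28.
        At 7: no right child.
        Visit 7.
      Visit 16.
    At 17: no right child.
    Visit 17.
  At 24: no right child.
  Visit 24.
At 1: go right to 21.
  At 21: no left child.
  At 21: go right to 36.
    At 36: go left to 4.
      At 4: go left to 13.
        At 13: go left to 23.
          23 is a leaf — visit 23.
        At 13: no right child.
        Visit 13.
      At 4: go right to 30.
        30 is a leaf — visit 30.
      Visit 4.
    At 36: go right to 18.
      18 is a leaf — visit 18.
    Visit 36.
  Visit 21.
Visit 1.
Full post-order sequence: 29, 2, 14, 28, 7, 16, 17, 24, 23, 13, 30, 4, 18, 36, 21, 1.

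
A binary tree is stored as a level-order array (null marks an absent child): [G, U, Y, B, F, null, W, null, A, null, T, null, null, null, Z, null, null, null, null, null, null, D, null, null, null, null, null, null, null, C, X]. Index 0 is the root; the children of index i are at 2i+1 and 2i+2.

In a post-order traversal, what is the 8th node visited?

Post-order visits the left subtree, then the right subtree, then the node.
At G: go left to U.
  At U: go left to B.
    At B: no left child.
    At B: go right to A.
      A is a leaf — visit A.
    Visit B.
  At U: go right to F.
    At F: no left child.
    At F: go right to T.
      At T: go left to D.
        D is a leaf — visit D.
      At T: no right child.
      Visit T.
    Visit F.
  Visit U.
At G: go right to Y.
  At Y: no left child.
  At Y: go right to W.
    At W: no left child.
    At W: go right to Z.
      At Z: go left to C.
        C is a leaf — visit C.
      At Z: go right to X.
        X is a leaf — visit X.
      Visit Z.
    Visit W.
  Visit Y.
Visit G.
Full post-order sequence: A, B, D, T, F, U, C, X, Z, W, Y, G.

X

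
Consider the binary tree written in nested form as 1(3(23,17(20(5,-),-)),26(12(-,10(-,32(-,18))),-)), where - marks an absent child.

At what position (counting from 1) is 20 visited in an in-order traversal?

In-order visits the left subtree, then the node, then the right subtree.
At 1: go left to 3.
  At 3: go left to 23.
    23 is a leaf — visit 23.
  Visit 3.
  At 3: go right to 17.
    At 17: go left to 20.
      At 20: go left to 5.
        5 is a leaf — visit 5.
      Visit 20.
      At 20: no right child.
    Visit 17.
    At 17: no right child.
Visit 1.
At 1: go right to 26.
  At 26: go left to 12.
    At 12: no left child.
    Visit 12.
    At 12: go right to 10.
      At 10: no left child.
      Visit 10.
      At 10: go right to 32.
        At 32: no left child.
        Visit 32.
        At 32: go right to 18.
          18 is a leaf — visit 18.
  Visit 26.
  At 26: no right child.
Full in-order sequence: 23, 3, 5, 20, 17, 1, 12, 10, 32, 18, 26.

4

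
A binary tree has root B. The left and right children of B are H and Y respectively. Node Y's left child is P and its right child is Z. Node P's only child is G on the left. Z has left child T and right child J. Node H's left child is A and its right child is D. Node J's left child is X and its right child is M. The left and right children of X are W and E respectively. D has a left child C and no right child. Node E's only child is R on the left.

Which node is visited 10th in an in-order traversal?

In-order visits the left subtree, then the node, then the right subtree.
At B: go left to H.
  At H: go left to A.
    A is a leaf — visit A.
  Visit H.
  At H: go right to D.
    At D: go left to C.
      C is a leaf — visit C.
    Visit D.
    At D: no right child.
Visit B.
At B: go right to Y.
  At Y: go left to P.
    At P: go left to G.
      G is a leaf — visit G.
    Visit P.
    At P: no right child.
  Visit Y.
  At Y: go right to Z.
    At Z: go left to T.
      T is a leaf — visit T.
    Visit Z.
    At Z: go right to J.
      At J: go left to X.
        At X: go left to W.
          W is a leaf — visit W.
        Visit X.
        At X: go right to E.
          At E: go left to R.
            R is a leaf — visit R.
          Visit E.
          At E: no right child.
      Visit J.
      At J: go right to M.
        M is a leaf — visit M.
Full in-order sequence: A, H, C, D, B, G, P, Y, T, Z, W, X, R, E, J, M.

Z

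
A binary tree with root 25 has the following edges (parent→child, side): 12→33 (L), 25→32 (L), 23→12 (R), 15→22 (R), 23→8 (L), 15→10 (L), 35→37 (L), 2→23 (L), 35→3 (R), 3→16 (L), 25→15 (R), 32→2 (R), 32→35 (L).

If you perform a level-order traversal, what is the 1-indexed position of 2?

5

Level-order visits nodes level by level from the root, left to right within each level.
Level 0: 25
Level 1: 32, 15
Level 2: 35, 2, 10, 22
Level 3: 37, 3, 23
Level 4: 16, 8, 12
Level 5: 33
Full level-order sequence: 25, 32, 15, 35, 2, 10, 22, 37, 3, 23, 16, 8, 12, 33.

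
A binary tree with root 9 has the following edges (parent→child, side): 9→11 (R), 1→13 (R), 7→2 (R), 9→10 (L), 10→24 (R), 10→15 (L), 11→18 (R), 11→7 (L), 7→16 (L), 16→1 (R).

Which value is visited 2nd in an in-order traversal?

In-order visits the left subtree, then the node, then the right subtree.
At 9: go left to 10.
  At 10: go left to 15.
    15 is a leaf — visit 15.
  Visit 10.
  At 10: go right to 24.
    24 is a leaf — visit 24.
Visit 9.
At 9: go right to 11.
  At 11: go left to 7.
    At 7: go left to 16.
      At 16: no left child.
      Visit 16.
      At 16: go right to 1.
        At 1: no left child.
        Visit 1.
        At 1: go right to 13.
          13 is a leaf — visit 13.
    Visit 7.
    At 7: go right to 2.
      2 is a leaf — visit 2.
  Visit 11.
  At 11: go right to 18.
    18 is a leaf — visit 18.
Full in-order sequence: 15, 10, 24, 9, 16, 1, 13, 7, 2, 11, 18.

10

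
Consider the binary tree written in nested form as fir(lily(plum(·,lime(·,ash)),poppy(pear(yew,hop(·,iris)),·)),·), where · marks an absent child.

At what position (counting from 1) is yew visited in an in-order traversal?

In-order visits the left subtree, then the node, then the right subtree.
At fir: go left to lily.
  At lily: go left to plum.
    At plum: no left child.
    Visit plum.
    At plum: go right to lime.
      At lime: no left child.
      Visit lime.
      At lime: go right to ash.
        ash is a leaf — visit ash.
  Visit lily.
  At lily: go right to poppy.
    At poppy: go left to pear.
      At pear: go left to yew.
        yew is a leaf — visit yew.
      Visit pear.
      At pear: go right to hop.
        At hop: no left child.
        Visit hop.
        At hop: go right to iris.
          iris is a leaf — visit iris.
    Visit poppy.
    At poppy: no right child.
Visit fir.
At fir: no right child.
Full in-order sequence: plum, lime, ash, lily, yew, pear, hop, iris, poppy, fir.

5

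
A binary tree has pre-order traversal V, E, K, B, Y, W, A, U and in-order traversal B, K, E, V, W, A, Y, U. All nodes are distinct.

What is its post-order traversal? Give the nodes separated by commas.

B, K, E, A, W, U, Y, V

The first element of pre-order is the root; it splits in-order into left and right subtrees.
Root V: left subtree has 3 nodes {B, K, E}, right has 4 {W, A, Y, U}.
  Root E: left subtree has 2 nodes {B, K}, right has 0 { }.
    Root K: left subtree has 1 node {B}, right has 0 { }.
  Root Y: left subtree has 2 nodes {W, A}, right has 1 {U}.
    Root W: left subtree has 0 nodes { }, right has 1 {A}.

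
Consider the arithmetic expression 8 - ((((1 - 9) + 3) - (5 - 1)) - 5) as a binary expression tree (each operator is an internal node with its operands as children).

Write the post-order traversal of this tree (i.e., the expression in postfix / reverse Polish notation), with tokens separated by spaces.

Post-order on an expression tree gives postfix notation: for each operator, emit left operand, right operand, then the operator.

8 1 9 - 3 + 5 1 - - 5 - -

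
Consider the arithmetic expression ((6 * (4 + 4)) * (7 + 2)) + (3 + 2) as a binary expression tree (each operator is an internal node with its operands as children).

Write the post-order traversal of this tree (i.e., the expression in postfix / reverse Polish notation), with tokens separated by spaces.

6 4 4 + * 7 2 + * 3 2 + +

Post-order on an expression tree gives postfix notation: for each operator, emit left operand, right operand, then the operator.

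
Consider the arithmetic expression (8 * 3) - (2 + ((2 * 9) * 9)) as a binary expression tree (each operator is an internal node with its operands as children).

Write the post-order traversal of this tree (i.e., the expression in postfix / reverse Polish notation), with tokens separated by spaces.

Post-order on an expression tree gives postfix notation: for each operator, emit left operand, right operand, then the operator.

8 3 * 2 2 9 * 9 * + -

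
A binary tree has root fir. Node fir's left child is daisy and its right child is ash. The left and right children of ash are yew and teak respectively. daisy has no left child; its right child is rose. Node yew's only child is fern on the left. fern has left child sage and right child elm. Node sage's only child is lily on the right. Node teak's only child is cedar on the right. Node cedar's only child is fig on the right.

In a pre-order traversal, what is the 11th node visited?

Pre-order visits the node, then its left subtree, then its right subtree.
Visit fir.
At fir: go left to daisy.
  Visit daisy.
  At daisy: no left child.
  At daisy: go right to rose.
    rose is a leaf — visit rose.
At fir: go right to ash.
  Visit ash.
  At ash: go left to yew.
    Visit yew.
    At yew: go left to fern.
      Visit fern.
      At fern: go left to sage.
        Visit sage.
        At sage: no left child.
        At sage: go right to lily.
          lily is a leaf — visit lily.
      At fern: go right to elm.
        elm is a leaf — visit elm.
    At yew: no right child.
  At ash: go right to teak.
    Visit teak.
    At teak: no left child.
    At teak: go right to cedar.
      Visit cedar.
      At cedar: no left child.
      At cedar: go right to fig.
        fig is a leaf — visit fig.
Full pre-order sequence: fir, daisy, rose, ash, yew, fern, sage, lily, elm, teak, cedar, fig.

cedar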